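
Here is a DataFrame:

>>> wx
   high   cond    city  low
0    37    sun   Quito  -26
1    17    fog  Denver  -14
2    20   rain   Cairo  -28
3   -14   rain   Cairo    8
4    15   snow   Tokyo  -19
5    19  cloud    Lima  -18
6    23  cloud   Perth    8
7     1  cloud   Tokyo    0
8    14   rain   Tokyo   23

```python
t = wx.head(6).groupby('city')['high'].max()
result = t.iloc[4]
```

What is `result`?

take first 6 rows:
   high   cond    city  low
0    37    sun   Quito  -26
1    17    fog  Denver  -14
2    20   rain   Cairo  -28
3   -14   rain   Cairo    8
4    15   snow   Tokyo  -19
5    19  cloud    Lima  -18
group by city, max of high:
city
Cairo     20
Denver    17
Lima      19
Quito     37
Tokyo     15
Name: high, dtype: int64

15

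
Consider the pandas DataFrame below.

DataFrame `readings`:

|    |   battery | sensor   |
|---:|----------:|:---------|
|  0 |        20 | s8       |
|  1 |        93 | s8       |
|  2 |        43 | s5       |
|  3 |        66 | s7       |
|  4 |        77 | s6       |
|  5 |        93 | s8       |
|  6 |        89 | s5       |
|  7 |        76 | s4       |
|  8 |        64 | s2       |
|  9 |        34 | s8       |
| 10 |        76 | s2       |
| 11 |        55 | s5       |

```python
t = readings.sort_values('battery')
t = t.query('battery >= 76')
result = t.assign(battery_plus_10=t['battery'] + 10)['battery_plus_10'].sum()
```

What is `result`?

sort by battery:
    battery sensor
0        20     s8
9        34     s8
2        43     s5
11       55     s5
8        64     s2
3        66     s7
7        76     s4
10       76     s2
4        77     s6
6        89     s5
1        93     s8
5        93     s8
filter rows where battery >= 76:
    battery sensor
7        76     s4
10       76     s2
4        77     s6
6        89     s5
1        93     s8
5        93     s8
add column battery_plus_10 = t['battery'] + 10:
    battery sensor  battery_plus_10
7        76     s4               86
10       76     s2               86
4        77     s6               87
6        89     s5               99
1        93     s8              103
5        93     s8              103
So sum() = 564.

564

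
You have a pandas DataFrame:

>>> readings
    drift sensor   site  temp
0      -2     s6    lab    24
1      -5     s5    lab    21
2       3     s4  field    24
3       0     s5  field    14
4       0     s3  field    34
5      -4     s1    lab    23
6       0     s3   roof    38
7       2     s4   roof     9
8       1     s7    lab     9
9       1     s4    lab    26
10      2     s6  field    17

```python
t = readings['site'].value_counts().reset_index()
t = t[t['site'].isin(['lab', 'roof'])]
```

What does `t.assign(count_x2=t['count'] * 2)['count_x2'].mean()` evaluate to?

value_counts of site:
site
lab      5
field    4
roof     2
Name: count, dtype: int64
reset_index():
    site  count
0    lab      5
1  field      4
2   roof      2
filter rows where site in ['lab', 'roof']:
   site  count
0   lab      5
2  roof      2
add column count_x2 = t['count'] * 2:
   site  count  count_x2
0   lab      5        10
2  roof      2         4
Hence 7.0.

7.0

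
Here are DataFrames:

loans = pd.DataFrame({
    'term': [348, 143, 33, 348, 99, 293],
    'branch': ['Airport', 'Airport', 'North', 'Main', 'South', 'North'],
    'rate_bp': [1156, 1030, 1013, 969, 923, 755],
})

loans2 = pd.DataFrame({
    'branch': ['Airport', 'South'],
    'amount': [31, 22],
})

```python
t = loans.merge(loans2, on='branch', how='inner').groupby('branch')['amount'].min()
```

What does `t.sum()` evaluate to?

53

merge on 'branch' (how='inner') → 3 rows:
   term   branch  rate_bp  amount
0   348  Airport     1156      31
1   143  Airport     1030      31
2    99    South      923      22
group by branch, min of amount:
branch
Airport    31
South      22
Name: amount, dtype: int64
So sum() = 53.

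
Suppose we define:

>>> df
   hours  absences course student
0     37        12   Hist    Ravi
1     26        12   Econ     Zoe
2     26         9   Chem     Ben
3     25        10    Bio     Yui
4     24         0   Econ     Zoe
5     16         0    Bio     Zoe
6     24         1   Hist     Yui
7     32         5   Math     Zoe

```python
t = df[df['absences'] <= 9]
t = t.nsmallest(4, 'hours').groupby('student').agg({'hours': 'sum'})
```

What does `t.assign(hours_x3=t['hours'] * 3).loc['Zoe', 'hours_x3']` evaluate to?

filter rows where absences <= 9:
   hours  absences course student
2     26         9   Chem     Ben
4     24         0   Econ     Zoe
5     16         0    Bio     Zoe
6     24         1   Hist     Yui
7     32         5   Math     Zoe
take 4 rows with smallest hours:
   hours  absences course student
5     16         0    Bio     Zoe
4     24         0   Econ     Zoe
6     24         1   Hist     Yui
2     26         9   Chem     Ben
group by student, sum of hours:
         hours
student       
Ben         26
Yui         24
Zoe         40
add column hours_x3 = t['hours'] * 3:
         hours  hours_x3
student                 
Ben         26        78
Yui         24        72
Zoe         40       120
The value at row 'Zoe', column 'hours_x3' is 120.

120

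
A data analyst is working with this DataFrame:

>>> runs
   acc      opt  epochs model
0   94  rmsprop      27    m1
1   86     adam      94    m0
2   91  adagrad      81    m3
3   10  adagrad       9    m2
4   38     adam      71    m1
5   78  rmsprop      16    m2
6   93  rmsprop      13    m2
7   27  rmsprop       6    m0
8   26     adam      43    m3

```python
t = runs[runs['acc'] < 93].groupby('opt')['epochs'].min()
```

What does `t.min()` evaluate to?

filter rows where acc < 93:
   acc      opt  epochs model
1   86     adam      94    m0
2   91  adagrad      81    m3
3   10  adagrad       9    m2
4   38     adam      71    m1
5   78  rmsprop      16    m2
7   27  rmsprop       6    m0
8   26     adam      43    m3
group by opt, min of epochs:
opt
adagrad     9
adam       43
rmsprop     6
Name: epochs, dtype: int64
So min() = 6.

6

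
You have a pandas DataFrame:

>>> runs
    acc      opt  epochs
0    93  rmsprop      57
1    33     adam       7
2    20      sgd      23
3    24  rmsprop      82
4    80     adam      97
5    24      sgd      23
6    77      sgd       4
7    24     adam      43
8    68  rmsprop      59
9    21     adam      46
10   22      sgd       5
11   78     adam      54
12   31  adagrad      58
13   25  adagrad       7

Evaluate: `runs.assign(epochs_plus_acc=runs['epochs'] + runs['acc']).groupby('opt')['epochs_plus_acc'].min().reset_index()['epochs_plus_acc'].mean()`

51.25

add column epochs_plus_acc = runs['epochs'] + runs['acc']:
    acc      opt  epochs  epochs_plus_acc
0    93  rmsprop      57              150
1    33     adam       7               40
2    20      sgd      23               43
3    24  rmsprop      82              106
4    80     adam      97              177
5    24      sgd      23               47
6    77      sgd       4               81
7    24     adam      43               67
8    68  rmsprop      59              127
9    21     adam      46               67
10   22      sgd       5               27
11   78     adam      54              132
12   31  adagrad      58               89
13   25  adagrad       7               32
group by opt, min of epochs_plus_acc:
opt
adagrad     32
adam        40
rmsprop    106
sgd         27
Name: epochs_plus_acc, dtype: int64
reset_index():
       opt  epochs_plus_acc
0  adagrad               32
1     adam               40
2  rmsprop              106
3      sgd               27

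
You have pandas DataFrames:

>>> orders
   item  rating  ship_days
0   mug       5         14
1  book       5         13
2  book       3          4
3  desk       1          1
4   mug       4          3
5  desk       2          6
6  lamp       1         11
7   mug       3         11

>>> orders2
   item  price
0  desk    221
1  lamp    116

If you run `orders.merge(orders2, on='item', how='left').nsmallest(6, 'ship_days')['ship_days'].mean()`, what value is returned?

6.0

merge on 'item' (how='left') → 8 rows:
   item  rating  ship_days  price
0   mug       5         14    NaN
1  book       5         13    NaN
2  book       3          4    NaN
3  desk       1          1  221.0
4   mug       4          3    NaN
5  desk       2          6  221.0
6  lamp       1         11  116.0
7   mug       3         11    NaN
take 6 rows with smallest ship_days:
   item  rating  ship_days  price
3  desk       1          1  221.0
4   mug       4          3    NaN
2  book       3          4    NaN
5  desk       2          6  221.0
6  lamp       1         11  116.0
7   mug       3         11    NaN
Reading off the mean of column 'ship_days', we get 6.0.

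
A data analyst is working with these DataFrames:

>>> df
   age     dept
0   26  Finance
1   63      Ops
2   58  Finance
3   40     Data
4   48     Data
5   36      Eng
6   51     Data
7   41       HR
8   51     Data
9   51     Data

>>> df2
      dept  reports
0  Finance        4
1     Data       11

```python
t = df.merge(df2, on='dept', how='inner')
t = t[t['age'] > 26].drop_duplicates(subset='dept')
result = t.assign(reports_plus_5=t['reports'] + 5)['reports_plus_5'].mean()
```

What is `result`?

12.5

merge on 'dept' (how='inner') → 7 rows:
   age     dept  reports
0   26  Finance        4
1   58  Finance        4
2   40     Data       11
3   48     Data       11
4   51     Data       11
5   51     Data       11
6   51     Data       11
filter rows where age > 26:
   age     dept  reports
1   58  Finance        4
2   40     Data       11
3   48     Data       11
4   51     Data       11
5   51     Data       11
6   51     Data       11
drop duplicate dept (keep=first):
   age     dept  reports
1   58  Finance        4
2   40     Data       11
add column reports_plus_5 = t['reports'] + 5:
   age     dept  reports  reports_plus_5
1   58  Finance        4               9
2   40     Data       11              16
So mean() = 12.5.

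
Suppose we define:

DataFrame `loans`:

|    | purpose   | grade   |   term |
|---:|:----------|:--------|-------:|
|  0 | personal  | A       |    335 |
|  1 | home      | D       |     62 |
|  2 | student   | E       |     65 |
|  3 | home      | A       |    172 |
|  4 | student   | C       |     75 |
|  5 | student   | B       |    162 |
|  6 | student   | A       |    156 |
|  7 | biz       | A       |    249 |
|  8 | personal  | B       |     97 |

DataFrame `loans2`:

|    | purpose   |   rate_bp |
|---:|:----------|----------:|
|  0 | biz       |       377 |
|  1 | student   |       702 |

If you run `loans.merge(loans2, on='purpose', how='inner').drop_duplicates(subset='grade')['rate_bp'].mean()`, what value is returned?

702.0

merge on 'purpose' (how='inner') → 5 rows:
   purpose grade  term  rate_bp
0  student     E    65      702
1  student     C    75      702
2  student     B   162      702
3  student     A   156      702
4      biz     A   249      377
drop duplicate grade (keep=first):
   purpose grade  term  rate_bp
0  student     E    65      702
1  student     C    75      702
2  student     B   162      702
3  student     A   156      702
Hence 702.0.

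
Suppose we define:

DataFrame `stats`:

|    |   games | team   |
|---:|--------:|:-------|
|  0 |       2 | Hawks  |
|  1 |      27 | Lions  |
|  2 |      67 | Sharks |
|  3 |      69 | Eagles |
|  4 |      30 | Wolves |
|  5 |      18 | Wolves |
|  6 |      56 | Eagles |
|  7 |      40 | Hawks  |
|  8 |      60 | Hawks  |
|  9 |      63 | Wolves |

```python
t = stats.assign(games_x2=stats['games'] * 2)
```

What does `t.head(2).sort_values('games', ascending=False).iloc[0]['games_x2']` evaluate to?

54

add column games_x2 = stats['games'] * 2:
   games    team  games_x2
0      2   Hawks         4
1     27   Lions        54
2     67  Sharks       134
3     69  Eagles       138
4     30  Wolves        60
5     18  Wolves        36
6     56  Eagles       112
7     40   Hawks        80
8     60   Hawks       120
9     63  Wolves       126
take first 2 rows:
   games   team  games_x2
0      2  Hawks         4
1     27  Lions        54
sort by games descending:
   games   team  games_x2
1     27  Lions        54
0      2  Hawks         4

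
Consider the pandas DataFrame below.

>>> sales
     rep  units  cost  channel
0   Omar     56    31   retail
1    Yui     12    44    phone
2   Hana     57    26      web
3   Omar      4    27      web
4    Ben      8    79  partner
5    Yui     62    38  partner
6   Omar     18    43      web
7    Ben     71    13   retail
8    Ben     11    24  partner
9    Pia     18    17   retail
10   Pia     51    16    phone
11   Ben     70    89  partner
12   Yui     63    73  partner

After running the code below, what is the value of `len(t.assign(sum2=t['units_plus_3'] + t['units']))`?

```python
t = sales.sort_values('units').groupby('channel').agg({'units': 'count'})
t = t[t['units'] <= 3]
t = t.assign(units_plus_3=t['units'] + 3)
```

3

sort by units:
     rep  units  cost  channel
3   Omar      4    27      web
4    Ben      8    79  partner
8    Ben     11    24  partner
1    Yui     12    44    phone
6   Omar     18    43      web
9    Pia     18    17   retail
10   Pia     51    16    phone
0   Omar     56    31   retail
2   Hana     57    26      web
5    Yui     62    38  partner
12   Yui     63    73  partner
11   Ben     70    89  partner
7    Ben     71    13   retail
group by channel, count of units:
         units
channel       
partner      5
phone        2
retail       3
web          3
filter rows where units <= 3:
         units
channel       
phone        2
retail       3
web          3
add column units_plus_3 = t['units'] + 3:
         units  units_plus_3
channel                     
phone        2             5
retail       3             6
web          3             6
add column sum2 = t['units_plus_3'] + t['units']:
         units  units_plus_3  sum2
channel                           
phone        2             5     7
retail       3             6     9
web          3             6     9
Finally, number of rows = 3.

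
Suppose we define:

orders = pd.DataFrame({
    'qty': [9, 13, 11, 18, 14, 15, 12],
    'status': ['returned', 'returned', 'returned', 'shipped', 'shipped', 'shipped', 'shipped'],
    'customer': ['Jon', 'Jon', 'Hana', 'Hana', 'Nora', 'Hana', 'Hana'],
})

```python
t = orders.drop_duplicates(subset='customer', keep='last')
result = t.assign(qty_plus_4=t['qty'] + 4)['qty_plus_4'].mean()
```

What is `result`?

drop duplicate customer (keep=last):
   qty    status customer
1   13  returned      Jon
4   14   shipped     Nora
6   12   shipped     Hana
add column qty_plus_4 = t['qty'] + 4:
   qty    status customer  qty_plus_4
1   13  returned      Jon          17
4   14   shipped     Nora          18
6   12   shipped     Hana          16
Reading off the mean of column 'qty_plus_4', we get 17.0.

17.0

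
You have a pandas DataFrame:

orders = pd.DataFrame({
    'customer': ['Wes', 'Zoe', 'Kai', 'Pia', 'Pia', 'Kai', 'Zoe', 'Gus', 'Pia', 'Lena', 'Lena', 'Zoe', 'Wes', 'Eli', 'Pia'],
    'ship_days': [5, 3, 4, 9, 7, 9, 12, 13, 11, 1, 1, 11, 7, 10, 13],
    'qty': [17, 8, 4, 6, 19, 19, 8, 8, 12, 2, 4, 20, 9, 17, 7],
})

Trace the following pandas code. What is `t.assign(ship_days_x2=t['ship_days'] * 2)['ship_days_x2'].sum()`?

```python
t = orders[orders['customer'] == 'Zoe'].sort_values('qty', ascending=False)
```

filter rows where customer == 'Zoe':
   customer  ship_days  qty
1       Zoe          3    8
6       Zoe         12    8
11      Zoe         11   20
sort by qty descending:
   customer  ship_days  qty
11      Zoe         11   20
1       Zoe          3    8
6       Zoe         12    8
add column ship_days_x2 = t['ship_days'] * 2:
   customer  ship_days  qty  ship_days_x2
11      Zoe         11   20            22
1       Zoe          3    8             6
6       Zoe         12    8            24

52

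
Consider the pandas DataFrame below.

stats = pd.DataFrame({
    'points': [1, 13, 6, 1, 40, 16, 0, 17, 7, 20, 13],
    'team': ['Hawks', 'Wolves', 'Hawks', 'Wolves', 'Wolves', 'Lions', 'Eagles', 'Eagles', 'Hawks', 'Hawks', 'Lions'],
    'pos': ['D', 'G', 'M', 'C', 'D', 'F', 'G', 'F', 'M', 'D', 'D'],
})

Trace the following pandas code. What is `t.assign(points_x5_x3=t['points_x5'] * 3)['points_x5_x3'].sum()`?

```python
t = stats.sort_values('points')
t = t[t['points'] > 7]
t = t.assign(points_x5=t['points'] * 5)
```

sort by points:
    points    team pos
6        0  Eagles   G
0        1   Hawks   D
3        1  Wolves   C
2        6   Hawks   M
8        7   Hawks   M
1       13  Wolves   G
10      13   Lions   D
5       16   Lions   F
7       17  Eagles   F
9       20   Hawks   D
4       40  Wolves   D
filter rows where points > 7:
    points    team pos
1       13  Wolves   G
10      13   Lions   D
5       16   Lions   F
7       17  Eagles   F
9       20   Hawks   D
4       40  Wolves   D
add column points_x5 = t['points'] * 5:
    points    team pos  points_x5
1       13  Wolves   G         65
10      13   Lions   D         65
5       16   Lions   F         80
7       17  Eagles   F         85
9       20   Hawks   D        100
4       40  Wolves   D        200
add column points_x5_x3 = t['points_x5'] * 3:
    points    team pos  points_x5  points_x5_x3
1       13  Wolves   G         65           195
10      13   Lions   D         65           195
5       16   Lions   F         80           240
7       17  Eagles   F         85           255
9       20   Hawks   D        100           300
4       40  Wolves   D        200           600
sum of column 'points_x5_x3' → 1785

1785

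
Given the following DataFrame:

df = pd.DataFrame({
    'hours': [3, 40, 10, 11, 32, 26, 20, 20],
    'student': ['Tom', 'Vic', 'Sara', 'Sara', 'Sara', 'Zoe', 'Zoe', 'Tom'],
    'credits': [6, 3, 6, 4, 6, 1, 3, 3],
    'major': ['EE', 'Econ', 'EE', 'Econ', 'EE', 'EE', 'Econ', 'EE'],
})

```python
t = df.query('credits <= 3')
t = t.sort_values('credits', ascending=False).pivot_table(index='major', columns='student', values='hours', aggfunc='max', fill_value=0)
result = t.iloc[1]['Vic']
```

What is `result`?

filter rows where credits <= 3:
   hours student  credits major
1     40     Vic        3  Econ
5     26     Zoe        1    EE
6     20     Zoe        3  Econ
7     20     Tom        3    EE
sort by credits descending:
   hours student  credits major
1     40     Vic        3  Econ
6     20     Zoe        3  Econ
7     20     Tom        3    EE
5     26     Zoe        1    EE
pivot: rows=major, cols=student, max(hours):
student  Tom  Vic  Zoe
major                 
EE        20    0   26
Econ       0   40   20
Finally, value at position 1, column 'Vic' = 40.

40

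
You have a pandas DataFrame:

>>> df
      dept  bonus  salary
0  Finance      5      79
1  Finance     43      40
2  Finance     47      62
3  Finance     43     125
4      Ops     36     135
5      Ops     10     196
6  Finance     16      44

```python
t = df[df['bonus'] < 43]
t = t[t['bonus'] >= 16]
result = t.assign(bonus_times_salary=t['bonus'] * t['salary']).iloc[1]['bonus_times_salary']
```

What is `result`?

704

filter rows where bonus < 43:
      dept  bonus  salary
0  Finance      5      79
4      Ops     36     135
5      Ops     10     196
6  Finance     16      44
filter rows where bonus >= 16:
      dept  bonus  salary
4      Ops     36     135
6  Finance     16      44
add column bonus_times_salary = t['bonus'] * t['salary']:
      dept  bonus  salary  bonus_times_salary
4      Ops     36     135                4860
6  Finance     16      44                 704
Hence 704.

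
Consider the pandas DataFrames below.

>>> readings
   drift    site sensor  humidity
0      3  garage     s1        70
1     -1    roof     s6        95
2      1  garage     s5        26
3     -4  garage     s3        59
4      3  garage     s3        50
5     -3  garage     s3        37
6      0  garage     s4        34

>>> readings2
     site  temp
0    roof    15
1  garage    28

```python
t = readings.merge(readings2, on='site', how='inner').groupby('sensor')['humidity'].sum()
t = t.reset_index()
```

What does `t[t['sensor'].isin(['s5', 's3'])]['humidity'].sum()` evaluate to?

merge on 'site' (how='inner') → 7 rows:
   drift    site sensor  humidity  temp
0      3  garage     s1        70    28
1     -1    roof     s6        95    15
2      1  garage     s5        26    28
3     -4  garage     s3        59    28
4      3  garage     s3        50    28
5     -3  garage     s3        37    28
6      0  garage     s4        34    28
group by sensor, sum of humidity:
sensor
s1     70
s3    146
s4     34
s5     26
s6     95
Name: humidity, dtype: int64
reset_index():
  sensor  humidity
0     s1        70
1     s3       146
2     s4        34
3     s5        26
4     s6        95
filter rows where sensor in ['s5', 's3']:
  sensor  humidity
1     s3       146
3     s5        26
Hence 172.

172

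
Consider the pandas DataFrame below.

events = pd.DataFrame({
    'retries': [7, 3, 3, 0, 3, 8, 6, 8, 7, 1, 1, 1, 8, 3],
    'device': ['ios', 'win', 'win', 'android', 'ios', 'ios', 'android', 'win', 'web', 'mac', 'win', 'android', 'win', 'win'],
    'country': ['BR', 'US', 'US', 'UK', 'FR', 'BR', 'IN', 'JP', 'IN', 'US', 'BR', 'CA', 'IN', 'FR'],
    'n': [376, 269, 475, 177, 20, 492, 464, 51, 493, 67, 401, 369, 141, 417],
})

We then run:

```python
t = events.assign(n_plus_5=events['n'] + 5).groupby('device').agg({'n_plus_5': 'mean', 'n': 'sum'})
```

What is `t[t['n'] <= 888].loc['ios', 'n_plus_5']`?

add column n_plus_5 = events['n'] + 5:
    retries   device country    n  n_plus_5
0         7      ios      BR  376       381
1         3      win      US  269       274
2         3      win      US  475       480
3         0  android      UK  177       182
4         3      ios      FR   20        25
5         8      ios      BR  492       497
6         6  android      IN  464       469
7         8      win      JP   51        56
8         7      web      IN  493       498
9         1      mac      US   67        72
10        1      win      BR  401       406
11        1  android      CA  369       374
12        8      win      IN  141       146
13        3      win      FR  417       422
group by device: mean(n_plus_5), sum(n):
           n_plus_5     n
device                   
android  341.666667  1010
ios      301.000000   888
mac       72.000000    67
web      498.000000   493
win      297.333333  1754
filter rows where n <= 888:
        n_plus_5    n
device               
ios        301.0  888
mac         72.0   67
web        498.0  493
Finally, value at row 'ios', column 'n_plus_5' = 301.0.

301.0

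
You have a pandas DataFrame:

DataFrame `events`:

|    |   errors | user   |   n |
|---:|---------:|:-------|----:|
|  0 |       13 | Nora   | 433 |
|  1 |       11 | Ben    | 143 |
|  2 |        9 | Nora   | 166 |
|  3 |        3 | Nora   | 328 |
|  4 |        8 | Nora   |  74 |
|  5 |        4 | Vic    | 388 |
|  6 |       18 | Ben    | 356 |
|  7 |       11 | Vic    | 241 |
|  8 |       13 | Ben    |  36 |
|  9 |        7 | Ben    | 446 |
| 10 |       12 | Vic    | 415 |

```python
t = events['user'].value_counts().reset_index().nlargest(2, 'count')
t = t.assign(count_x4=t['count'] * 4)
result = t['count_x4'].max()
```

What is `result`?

16

value_counts of user:
user
Nora    4
Ben     4
Vic     3
Name: count, dtype: int64
reset_index():
   user  count
0  Nora      4
1   Ben      4
2   Vic      3
take 2 rows with largest count:
   user  count
0  Nora      4
1   Ben      4
add column count_x4 = t['count'] * 4:
   user  count  count_x4
0  Nora      4        16
1   Ben      4        16
The max of column 'count_x4' is 16.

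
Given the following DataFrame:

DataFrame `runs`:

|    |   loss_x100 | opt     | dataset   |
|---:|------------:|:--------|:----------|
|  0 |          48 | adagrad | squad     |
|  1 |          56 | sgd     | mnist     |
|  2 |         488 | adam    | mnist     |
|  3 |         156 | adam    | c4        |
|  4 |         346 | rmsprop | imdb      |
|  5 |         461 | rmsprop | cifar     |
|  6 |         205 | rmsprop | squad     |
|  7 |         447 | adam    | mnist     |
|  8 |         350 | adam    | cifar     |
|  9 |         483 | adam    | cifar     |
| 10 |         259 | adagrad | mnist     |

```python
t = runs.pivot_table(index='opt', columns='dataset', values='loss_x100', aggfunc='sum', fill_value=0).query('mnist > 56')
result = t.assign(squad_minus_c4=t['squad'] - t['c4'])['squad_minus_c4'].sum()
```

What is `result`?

-108

pivot: rows=opt, cols=dataset, sum(loss_x100):
dataset   c4  cifar  imdb  mnist  squad
opt                                    
adagrad    0      0     0    259     48
adam     156    833     0    935      0
rmsprop    0    461   346      0    205
sgd        0      0     0     56      0
filter rows where mnist > 56:
dataset   c4  cifar  imdb  mnist  squad
opt                                    
adagrad    0      0     0    259     48
adam     156    833     0    935      0
add column squad_minus_c4 = t['squad'] - t['c4']:
dataset   c4  cifar  imdb  mnist  squad  squad_minus_c4
opt                                                    
adagrad    0      0     0    259     48              48
adam     156    833     0    935      0            -156
sum of column 'squad_minus_c4' → -108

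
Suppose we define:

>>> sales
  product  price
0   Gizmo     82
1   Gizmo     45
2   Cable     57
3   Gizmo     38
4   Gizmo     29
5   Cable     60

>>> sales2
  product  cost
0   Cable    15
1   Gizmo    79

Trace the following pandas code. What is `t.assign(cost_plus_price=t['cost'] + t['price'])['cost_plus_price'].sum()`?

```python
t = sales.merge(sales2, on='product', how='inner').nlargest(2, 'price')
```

236

merge on 'product' (how='inner') → 6 rows:
  product  price  cost
0   Gizmo     82    79
1   Gizmo     45    79
2   Cable     57    15
3   Gizmo     38    79
4   Gizmo     29    79
5   Cable     60    15
take 2 rows with largest price:
  product  price  cost
0   Gizmo     82    79
5   Cable     60    15
add column cost_plus_price = t['cost'] + t['price']:
  product  price  cost  cost_plus_price
0   Gizmo     82    79              161
5   Cable     60    15               75
The sum of column 'cost_plus_price' is 236.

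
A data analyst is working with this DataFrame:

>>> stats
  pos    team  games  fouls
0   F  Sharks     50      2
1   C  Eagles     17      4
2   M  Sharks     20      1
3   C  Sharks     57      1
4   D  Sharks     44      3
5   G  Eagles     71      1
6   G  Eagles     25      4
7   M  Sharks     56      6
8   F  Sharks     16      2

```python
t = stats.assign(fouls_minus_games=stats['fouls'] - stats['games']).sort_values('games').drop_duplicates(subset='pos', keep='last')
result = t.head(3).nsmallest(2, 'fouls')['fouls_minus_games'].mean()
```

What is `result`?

-44.5

add column fouls_minus_games = stats['fouls'] - stats['games']:
  pos    team  games  fouls  fouls_minus_games
0   F  Sharks     50      2                -48
1   C  Eagles     17      4                -13
2   M  Sharks     20      1                -19
3   C  Sharks     57      1                -56
4   D  Sharks     44      3                -41
5   G  Eagles     71      1                -70
6   G  Eagles     25      4                -21
7   M  Sharks     56      6                -50
8   F  Sharks     16      2                -14
sort by games:
  pos    team  games  fouls  fouls_minus_games
8   F  Sharks     16      2                -14
1   C  Eagles     17      4                -13
2   M  Sharks     20      1                -19
6   G  Eagles     25      4                -21
4   D  Sharks     44      3                -41
0   F  Sharks     50      2                -48
7   M  Sharks     56      6                -50
3   C  Sharks     57      1                -56
5   G  Eagles     71      1                -70
drop duplicate pos (keep=last):
  pos    team  games  fouls  fouls_minus_games
4   D  Sharks     44      3                -41
0   F  Sharks     50      2                -48
7   M  Sharks     56      6                -50
3   C  Sharks     57      1                -56
5   G  Eagles     71      1                -70
take first 3 rows:
  pos    team  games  fouls  fouls_minus_games
4   D  Sharks     44      3                -41
0   F  Sharks     50      2                -48
7   M  Sharks     56      6                -50
take 2 rows with smallest fouls:
  pos    team  games  fouls  fouls_minus_games
0   F  Sharks     50      2                -48
4   D  Sharks     44      3                -41
mean of column 'fouls_minus_games' → -44.5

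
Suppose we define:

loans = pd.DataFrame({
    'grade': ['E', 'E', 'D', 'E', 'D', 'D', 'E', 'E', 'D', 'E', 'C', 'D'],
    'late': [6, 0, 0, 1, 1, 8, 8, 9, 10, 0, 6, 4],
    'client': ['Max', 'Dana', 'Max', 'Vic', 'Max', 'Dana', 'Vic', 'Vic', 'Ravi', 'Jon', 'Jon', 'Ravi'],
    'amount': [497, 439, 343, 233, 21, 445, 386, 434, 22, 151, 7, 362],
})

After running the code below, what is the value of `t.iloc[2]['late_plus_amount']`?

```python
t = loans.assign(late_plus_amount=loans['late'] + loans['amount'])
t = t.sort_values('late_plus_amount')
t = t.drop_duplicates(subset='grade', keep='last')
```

503

add column late_plus_amount = loans['late'] + loans['amount']:
   grade  late client  amount  late_plus_amount
0      E     6    Max     497               503
1      E     0   Dana     439               439
2      D     0    Max     343               343
3      E     1    Vic     233               234
4      D     1    Max      21                22
5      D     8   Dana     445               453
6      E     8    Vic     386               394
7      E     9    Vic     434               443
8      D    10   Ravi      22                32
9      E     0    Jon     151               151
10     C     6    Jon       7                13
11     D     4   Ravi     362               366
sort by late_plus_amount:
   grade  late client  amount  late_plus_amount
10     C     6    Jon       7                13
4      D     1    Max      21                22
8      D    10   Ravi      22                32
9      E     0    Jon     151               151
3      E     1    Vic     233               234
2      D     0    Max     343               343
11     D     4   Ravi     362               366
6      E     8    Vic     386               394
1      E     0   Dana     439               439
7      E     9    Vic     434               443
5      D     8   Dana     445               453
0      E     6    Max     497               503
drop duplicate grade (keep=last):
   grade  late client  amount  late_plus_amount
10     C     6    Jon       7                13
5      D     8   Dana     445               453
0      E     6    Max     497               503
Hence 503.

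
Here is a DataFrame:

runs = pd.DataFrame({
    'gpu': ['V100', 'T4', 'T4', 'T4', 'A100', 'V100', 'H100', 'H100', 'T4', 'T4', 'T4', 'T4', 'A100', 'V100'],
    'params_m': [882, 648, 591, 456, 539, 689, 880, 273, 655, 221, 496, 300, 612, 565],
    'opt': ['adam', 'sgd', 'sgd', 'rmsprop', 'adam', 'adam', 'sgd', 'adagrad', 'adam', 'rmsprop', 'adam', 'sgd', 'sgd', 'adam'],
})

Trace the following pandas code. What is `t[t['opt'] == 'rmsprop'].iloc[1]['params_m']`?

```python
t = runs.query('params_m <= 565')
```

221

filter rows where params_m <= 565:
     gpu  params_m      opt
3     T4       456  rmsprop
4   A100       539     adam
7   H100       273  adagrad
9     T4       221  rmsprop
10    T4       496     adam
11    T4       300      sgd
13  V100       565     adam
filter rows where opt == 'rmsprop':
  gpu  params_m      opt
3  T4       456  rmsprop
9  T4       221  rmsprop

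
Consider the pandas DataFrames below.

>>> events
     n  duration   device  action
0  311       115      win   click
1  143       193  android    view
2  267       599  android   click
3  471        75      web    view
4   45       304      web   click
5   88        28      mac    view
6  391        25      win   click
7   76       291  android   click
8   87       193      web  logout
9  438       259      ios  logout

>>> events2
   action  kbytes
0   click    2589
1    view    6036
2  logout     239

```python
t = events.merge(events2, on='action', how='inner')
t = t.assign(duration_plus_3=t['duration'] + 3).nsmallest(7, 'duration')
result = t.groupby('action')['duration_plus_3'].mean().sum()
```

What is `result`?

merge on 'action' (how='inner') → 10 rows:
     n  duration   device  action  kbytes
0  311       115      win   click    2589
1  143       193  android    view    6036
2  267       599  android   click    2589
3  471        75      web    view    6036
4   45       304      web   click    2589
5   88        28      mac    view    6036
6  391        25      win   click    2589
7   76       291  android   click    2589
8   87       193      web  logout     239
9  438       259      ios  logout     239
add column duration_plus_3 = t['duration'] + 3:
     n  duration   device  action  kbytes  duration_plus_3
0  311       115      win   click    2589              118
1  143       193  android    view    6036              196
2  267       599  android   click    2589              602
3  471        75      web    view    6036               78
4   45       304      web   click    2589              307
5   88        28      mac    view    6036               31
6  391        25      win   click    2589               28
7   76       291  android   click    2589              294
8   87       193      web  logout     239              196
9  438       259      ios  logout     239              262
take 7 rows with smallest duration:
     n  duration   device  action  kbytes  duration_plus_3
6  391        25      win   click    2589               28
5   88        28      mac    view    6036               31
3  471        75      web    view    6036               78
0  311       115      win   click    2589              118
1  143       193  android    view    6036              196
8   87       193      web  logout     239              196
9  438       259      ios  logout     239              262
group by action, mean of duration_plus_3:
action
click      73.000000
logout    229.000000
view      101.666667
Name: duration_plus_3, dtype: float64
The sum of the resulting series is 403.666666667.

403.666666667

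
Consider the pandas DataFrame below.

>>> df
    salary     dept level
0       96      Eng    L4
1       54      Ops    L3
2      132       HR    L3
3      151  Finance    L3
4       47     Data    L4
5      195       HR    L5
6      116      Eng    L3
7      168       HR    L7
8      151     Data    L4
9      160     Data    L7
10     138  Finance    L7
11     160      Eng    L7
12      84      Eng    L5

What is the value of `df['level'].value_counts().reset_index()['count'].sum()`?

value_counts of level:
level
L3    4
L7    4
L4    3
L5    2
Name: count, dtype: int64
reset_index():
  level  count
0    L3      4
1    L7      4
2    L4      3
3    L5      2
Reading off the sum of column 'count', we get 13.

13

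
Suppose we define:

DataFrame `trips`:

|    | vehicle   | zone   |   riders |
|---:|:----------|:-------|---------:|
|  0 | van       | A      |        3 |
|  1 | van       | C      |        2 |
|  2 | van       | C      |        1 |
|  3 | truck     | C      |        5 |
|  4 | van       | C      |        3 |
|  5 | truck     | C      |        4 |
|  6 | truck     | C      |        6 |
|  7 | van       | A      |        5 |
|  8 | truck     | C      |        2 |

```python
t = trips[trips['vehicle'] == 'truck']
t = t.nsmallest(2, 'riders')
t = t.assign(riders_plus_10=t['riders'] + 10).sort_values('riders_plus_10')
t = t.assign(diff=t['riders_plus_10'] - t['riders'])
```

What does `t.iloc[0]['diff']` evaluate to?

10

filter rows where vehicle == 'truck':
  vehicle zone  riders
3   truck    C       5
5   truck    C       4
6   truck    C       6
8   truck    C       2
take 2 rows with smallest riders:
  vehicle zone  riders
8   truck    C       2
5   truck    C       4
add column riders_plus_10 = t['riders'] + 10:
  vehicle zone  riders  riders_plus_10
8   truck    C       2              12
5   truck    C       4              14
sort by riders_plus_10:
  vehicle zone  riders  riders_plus_10
8   truck    C       2              12
5   truck    C       4              14
add column diff = t['riders_plus_10'] - t['riders']:
  vehicle zone  riders  riders_plus_10  diff
8   truck    C       2              12    10
5   truck    C       4              14    10
The value at position 0, column 'diff' is 10.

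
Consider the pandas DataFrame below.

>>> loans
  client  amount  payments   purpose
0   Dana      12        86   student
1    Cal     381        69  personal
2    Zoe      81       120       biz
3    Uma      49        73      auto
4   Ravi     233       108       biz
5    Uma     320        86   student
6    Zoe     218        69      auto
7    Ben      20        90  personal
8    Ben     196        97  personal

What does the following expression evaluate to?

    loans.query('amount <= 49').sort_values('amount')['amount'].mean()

27.0

filter rows where amount <= 49:
  client  amount  payments   purpose
0   Dana      12        86   student
3    Uma      49        73      auto
7    Ben      20        90  personal
sort by amount:
  client  amount  payments   purpose
0   Dana      12        86   student
7    Ben      20        90  personal
3    Uma      49        73      auto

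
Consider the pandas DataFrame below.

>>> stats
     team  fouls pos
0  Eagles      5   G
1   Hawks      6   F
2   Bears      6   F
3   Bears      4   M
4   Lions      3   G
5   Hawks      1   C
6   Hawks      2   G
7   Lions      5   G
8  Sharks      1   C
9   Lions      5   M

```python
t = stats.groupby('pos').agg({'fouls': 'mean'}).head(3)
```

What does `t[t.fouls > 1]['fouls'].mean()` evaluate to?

group by pos, mean of fouls:
     fouls
pos       
C     1.00
F     6.00
G     3.75
M     4.50
take first 3 rows:
     fouls
pos       
C     1.00
F     6.00
G     3.75
filter rows where fouls > 1:
     fouls
pos       
F     6.00
G     3.75
The mean of column 'fouls' is 4.875.

4.875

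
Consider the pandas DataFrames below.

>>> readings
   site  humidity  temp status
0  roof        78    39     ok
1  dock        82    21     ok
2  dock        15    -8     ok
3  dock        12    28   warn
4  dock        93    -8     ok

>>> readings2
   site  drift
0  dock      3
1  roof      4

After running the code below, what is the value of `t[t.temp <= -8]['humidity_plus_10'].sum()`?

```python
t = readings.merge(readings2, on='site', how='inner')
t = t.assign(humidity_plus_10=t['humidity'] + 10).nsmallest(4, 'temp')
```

merge on 'site' (how='inner') → 5 rows:
   site  humidity  temp status  drift
0  roof        78    39     ok      4
1  dock        82    21     ok      3
2  dock        15    -8     ok      3
3  dock        12    28   warn      3
4  dock        93    -8     ok      3
add column humidity_plus_10 = t['humidity'] + 10:
   site  humidity  temp status  drift  humidity_plus_10
0  roof        78    39     ok      4                88
1  dock        82    21     ok      3                92
2  dock        15    -8     ok      3                25
3  dock        12    28   warn      3                22
4  dock        93    -8     ok      3               103
take 4 rows with smallest temp:
   site  humidity  temp status  drift  humidity_plus_10
2  dock        15    -8     ok      3                25
4  dock        93    -8     ok      3               103
1  dock        82    21     ok      3                92
3  dock        12    28   warn      3                22
filter rows where temp <= -8:
   site  humidity  temp status  drift  humidity_plus_10
2  dock        15    -8     ok      3                25
4  dock        93    -8     ok      3               103

128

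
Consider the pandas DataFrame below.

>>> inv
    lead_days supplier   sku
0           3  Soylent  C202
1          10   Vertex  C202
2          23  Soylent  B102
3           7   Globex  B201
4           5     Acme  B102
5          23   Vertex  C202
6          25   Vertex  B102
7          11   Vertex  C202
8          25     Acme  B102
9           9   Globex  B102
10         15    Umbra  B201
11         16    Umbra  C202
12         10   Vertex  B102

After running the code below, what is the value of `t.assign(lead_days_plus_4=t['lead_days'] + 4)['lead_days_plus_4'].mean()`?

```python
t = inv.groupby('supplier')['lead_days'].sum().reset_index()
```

group by supplier, sum of lead_days:
supplier
Acme       30
Globex     16
Soylent    26
Umbra      31
Vertex     79
Name: lead_days, dtype: int64
reset_index():
  supplier  lead_days
0     Acme         30
1   Globex         16
2  Soylent         26
3    Umbra         31
4   Vertex         79
add column lead_days_plus_4 = t['lead_days'] + 4:
  supplier  lead_days  lead_days_plus_4
0     Acme         30                34
1   Globex         16                20
2  Soylent         26                30
3    Umbra         31                35
4   Vertex         79                83
Reading off the mean of column 'lead_days_plus_4', we get 40.4.

40.4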